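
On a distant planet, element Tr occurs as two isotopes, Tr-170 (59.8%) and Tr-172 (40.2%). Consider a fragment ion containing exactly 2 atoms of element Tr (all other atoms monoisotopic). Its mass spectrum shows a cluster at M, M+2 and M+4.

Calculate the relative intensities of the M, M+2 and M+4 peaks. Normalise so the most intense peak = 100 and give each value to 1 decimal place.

74.4 : 100.0 : 33.6

Each Tr atom is independently Tr-170 (p = 0.598) or Tr-172 (q = 0.402); the cluster is the binomial expansion (p + q)^2.
P(M) = 0.598^2 = 0.357604
P(M+2) = 2 × 0.598^1 × 0.402^1 = 0.480792
P(M+4) = 0.402^2 = 0.161604
The M+2 peak is largest (0.480792); scaling to 100 gives 74.4 : 100.0 : 33.6.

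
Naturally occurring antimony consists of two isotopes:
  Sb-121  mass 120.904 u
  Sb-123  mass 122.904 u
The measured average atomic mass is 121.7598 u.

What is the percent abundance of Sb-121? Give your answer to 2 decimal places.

Let x be the fractional abundance of Sb-121; then Sb-123 has abundance 1 − x.
120.904·x + 122.904·(1 − x) = 121.7598
(120.904 − 122.904)·x = 121.7598 − 122.904
x = -1.1442 / -2.000 = 0.57210 → 57.21% Sb-121, 42.79% Sb-123.

57.21%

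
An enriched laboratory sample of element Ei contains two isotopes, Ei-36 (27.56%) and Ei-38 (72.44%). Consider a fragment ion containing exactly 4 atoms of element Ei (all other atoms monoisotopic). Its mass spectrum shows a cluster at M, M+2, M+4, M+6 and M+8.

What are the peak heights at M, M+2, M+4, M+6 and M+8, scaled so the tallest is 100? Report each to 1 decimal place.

The 4 Ei atoms are independent, so intensities follow the terms of (0.2756 + 0.7244)^4.
P(M) = 0.2756^4 = 0.005769
P(M+2) = 4 × 0.2756^3 × 0.7244^1 = 0.060656
P(M+4) = 6 × 0.2756^2 × 0.7244^2 = 0.239148
P(M+6) = 4 × 0.2756^1 × 0.7244^3 = 0.419058
P(M+8) = 0.7244^4 = 0.275368
The M+6 peak is largest (0.419058); scaling to 100 gives 1.4 : 14.5 : 57.1 : 100.0 : 65.7.

1.4 : 14.5 : 57.1 : 100.0 : 65.7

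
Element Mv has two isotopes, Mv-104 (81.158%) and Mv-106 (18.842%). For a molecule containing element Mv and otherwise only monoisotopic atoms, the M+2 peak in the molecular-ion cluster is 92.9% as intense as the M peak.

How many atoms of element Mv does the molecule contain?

For n independent Mv atoms, I(M+2)/I(M) = n · (abundance Mv-106) / (abundance Mv-104) = n · 0.18842/0.81158.
n = 0.929 × 0.81158/0.18842 = 4.00 ≈ 4

4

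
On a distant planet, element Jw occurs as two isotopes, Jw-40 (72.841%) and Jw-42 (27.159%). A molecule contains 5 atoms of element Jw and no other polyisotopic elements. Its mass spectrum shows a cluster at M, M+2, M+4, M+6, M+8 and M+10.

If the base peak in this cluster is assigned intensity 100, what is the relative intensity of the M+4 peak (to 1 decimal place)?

(0.72841 + 0.27159)^5 gives M 0.2051, M+2 0.3823, M+4 0.2851, M+6 0.1063, M+8 0.0198, M+10 0.0015; the largest is M+2.
P(M+2) = C(5,1) × 0.72841^4 × 0.27159^1 = 5 × 0.28151633 × 0.27159 = 0.382285 (base)
P(M+4) = C(5,2) × 0.72841^3 × 0.27159^2 = 10 × 0.3864806 × 0.07376113 = 0.285072
Relative intensity = 0.285072 / 0.382285 × 100 = 74.6

74.6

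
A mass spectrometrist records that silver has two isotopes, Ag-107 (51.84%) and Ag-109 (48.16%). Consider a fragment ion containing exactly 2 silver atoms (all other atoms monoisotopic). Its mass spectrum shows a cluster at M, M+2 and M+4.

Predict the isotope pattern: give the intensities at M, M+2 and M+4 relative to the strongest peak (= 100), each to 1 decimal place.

53.8 : 100.0 : 46.5

Each Ag atom is independently Ag-107 (p = 0.5184) or Ag-109 (q = 0.4816); the cluster is the binomial expansion (p + q)^2.
P(M) = 0.5184^2 = 0.268739
P(M+2) = 2 × 0.5184^1 × 0.4816^1 = 0.499323
P(M+4) = 0.4816^2 = 0.231939
The M+2 peak is largest (0.499323); scaling to 100 gives 53.8 : 100.0 : 46.5.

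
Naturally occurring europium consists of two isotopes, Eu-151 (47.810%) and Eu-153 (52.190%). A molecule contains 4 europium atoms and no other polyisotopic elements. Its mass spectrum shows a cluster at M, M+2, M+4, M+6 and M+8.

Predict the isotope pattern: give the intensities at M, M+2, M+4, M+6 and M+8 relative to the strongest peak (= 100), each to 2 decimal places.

Expanding (0.47810 + 0.52190)^4:
P(M) = 0.47810^4 = 0.052249
P(M+2) = 4 × 0.47810^3 × 0.52190^1 = 0.228141
P(M+4) = 6 × 0.47810^2 × 0.52190^2 = 0.373563
P(M+6) = 4 × 0.47810^1 × 0.52190^3 = 0.271857
P(M+8) = 0.52190^4 = 0.074191
The M+4 peak is largest (0.373563); scaling to 100 gives 13.99 : 61.07 : 100.00 : 72.77 : 19.86.

13.99 : 61.07 : 100.00 : 72.77 : 19.86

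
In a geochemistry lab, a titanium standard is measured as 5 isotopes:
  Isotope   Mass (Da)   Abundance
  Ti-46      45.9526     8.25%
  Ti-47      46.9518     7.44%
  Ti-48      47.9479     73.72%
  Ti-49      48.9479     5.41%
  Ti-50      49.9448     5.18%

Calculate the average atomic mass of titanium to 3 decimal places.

Ar = Σ fᵢ·mᵢ = 0.0825 × 45.9526 + 0.0744 × 46.9518 + 0.7372 × 47.9479 + 0.0541 × 48.9479 + 0.0518 × 49.9448
= 3.79109 + 3.49321 + 35.34719 + 2.64808 + 2.58714 = 47.86671 Da

47.867 Da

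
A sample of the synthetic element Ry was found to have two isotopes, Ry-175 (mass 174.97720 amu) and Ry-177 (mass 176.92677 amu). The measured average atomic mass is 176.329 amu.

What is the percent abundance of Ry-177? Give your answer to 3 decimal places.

Writing the weighted mean with unknown fraction x of Ry-175:
174.97720·x + 176.92677·(1 − x) = 176.329
(174.97720 − 176.92677)·x = 176.329 − 176.92677
x = -0.59777 / -1.94957 = 0.30662 → 30.662% Ry-175, 69.338% Ry-177.

69.338%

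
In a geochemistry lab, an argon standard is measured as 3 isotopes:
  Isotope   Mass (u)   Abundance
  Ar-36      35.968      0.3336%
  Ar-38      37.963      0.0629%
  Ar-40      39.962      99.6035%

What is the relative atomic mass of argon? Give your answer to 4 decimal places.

Ar = Σ fᵢ·mᵢ = 0.003336 × 35.968 + 0.000629 × 37.963 + 0.996035 × 39.962
= 0.11999 + 0.02388 + 39.80355 = 39.94742 u

39.9474 u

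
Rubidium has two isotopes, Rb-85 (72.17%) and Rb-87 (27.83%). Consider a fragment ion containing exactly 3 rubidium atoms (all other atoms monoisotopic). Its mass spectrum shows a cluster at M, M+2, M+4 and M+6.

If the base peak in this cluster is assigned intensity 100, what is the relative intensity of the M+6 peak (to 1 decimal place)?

Term probabilities: M 0.3759, M+2 0.4349, M+4 0.1677, M+6 0.0216. Base peak = M+2.
P(M+2) = C(3,1) × 0.7217^2 × 0.2783^1 = 3 × 0.52085089 × 0.2783 = 0.434858 (base)
P(M+6) = C(3,3) × 0.7217^0 × 0.2783^3 = 1 × 1.0000 × 0.02155458 = 0.021555
Relative intensity = 0.021555 / 0.434858 × 100 = 5.0

5.0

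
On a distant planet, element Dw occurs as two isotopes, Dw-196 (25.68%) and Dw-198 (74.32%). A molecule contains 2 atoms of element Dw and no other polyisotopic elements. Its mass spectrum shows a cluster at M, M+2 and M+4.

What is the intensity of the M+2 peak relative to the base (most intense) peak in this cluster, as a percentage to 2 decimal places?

69.11%

Term probabilities: M 0.0659, M+2 0.3817, M+4 0.5523. Base peak = M+4.
P(M+4) = C(2,2) × 0.2568^0 × 0.7432^2 = 1 × 1.0000 × 0.55234624 = 0.552346 (base)
P(M+2) = C(2,1) × 0.2568^1 × 0.7432^1 = 2 × 0.2568 × 0.7432 = 0.381708
Relative intensity = 0.381708 / 0.552346 × 100 = 69.11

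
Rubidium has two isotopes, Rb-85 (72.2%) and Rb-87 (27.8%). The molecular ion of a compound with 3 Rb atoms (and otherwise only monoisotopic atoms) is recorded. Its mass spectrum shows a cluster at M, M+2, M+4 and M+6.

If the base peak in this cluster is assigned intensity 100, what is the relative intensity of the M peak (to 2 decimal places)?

(0.722 + 0.278)^3 gives M 0.3764, M+2 0.4348, M+4 0.1674, M+6 0.0215; the largest is M+2.
P(M+2) = C(3,1) × 0.722^2 × 0.278^1 = 3 × 0.521284 × 0.2780 = 0.434751 (base)
P(M) = C(3,0) × 0.722^3 × 0.278^0 = 1 × 0.37636705 × 1.0000 = 0.376367
Relative intensity = 0.376367 / 0.434751 × 100 = 86.57

86.57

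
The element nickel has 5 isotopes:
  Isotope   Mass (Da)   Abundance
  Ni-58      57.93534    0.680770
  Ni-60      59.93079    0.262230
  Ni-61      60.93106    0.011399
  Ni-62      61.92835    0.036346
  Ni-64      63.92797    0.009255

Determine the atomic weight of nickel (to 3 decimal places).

The abundance-weighted mean is 0.680770 × 57.93534 + 0.262230 × 59.93079 + 0.011399 × 60.93106 + 0.036346 × 61.92835 + 0.009255 × 63.92797
= 39.440641 + 15.715651 + 0.694553 + 2.250848 + 0.591653 = 58.693346 Da

58.693 Da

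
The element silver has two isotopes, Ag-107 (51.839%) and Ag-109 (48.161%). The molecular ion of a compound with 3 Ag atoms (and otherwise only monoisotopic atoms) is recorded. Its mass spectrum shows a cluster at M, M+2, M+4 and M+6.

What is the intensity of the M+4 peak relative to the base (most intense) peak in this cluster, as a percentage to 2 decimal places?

92.90%

Term probabilities: M 0.1393, M+2 0.3883, M+4 0.3607, M+6 0.1117. Base peak = M+2.
P(M+2) = C(3,1) × 0.51839^2 × 0.48161^1 = 3 × 0.26872819 × 0.48161 = 0.388267 (base)
P(M+4) = C(3,2) × 0.51839^1 × 0.48161^2 = 3 × 0.51839 × 0.23194819 = 0.360719
Relative intensity = 0.360719 / 0.388267 × 100 = 92.90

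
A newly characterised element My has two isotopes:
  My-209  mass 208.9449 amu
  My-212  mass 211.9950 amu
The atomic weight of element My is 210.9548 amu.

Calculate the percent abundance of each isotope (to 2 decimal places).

My-209: 34.10%, My-212: 65.90%

Writing the weighted mean with unknown fraction x of My-209:
208.9449·x + 211.9950·(1 − x) = 210.9548
(208.9449 − 211.9950)·x = 210.9548 − 211.9950
x = -1.0402 / -3.0501 = 0.34104 → 34.10% My-209, 65.90% My-212.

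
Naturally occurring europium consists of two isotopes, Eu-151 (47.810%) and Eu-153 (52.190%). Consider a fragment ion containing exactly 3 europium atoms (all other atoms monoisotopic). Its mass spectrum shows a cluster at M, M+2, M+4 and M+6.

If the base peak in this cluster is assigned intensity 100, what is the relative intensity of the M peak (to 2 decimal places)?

27.97

Term probabilities: M 0.1093, M+2 0.3579, M+4 0.3907, M+6 0.1422. Base peak = M+4.
P(M+4) = C(3,2) × 0.47810^1 × 0.52190^2 = 3 × 0.4781 × 0.27237961 = 0.390674 (base)
P(M) = C(3,0) × 0.47810^3 × 0.52190^0 = 1 × 0.10928391 × 1.0000 = 0.109284
Relative intensity = 0.109284 / 0.390674 × 100 = 27.97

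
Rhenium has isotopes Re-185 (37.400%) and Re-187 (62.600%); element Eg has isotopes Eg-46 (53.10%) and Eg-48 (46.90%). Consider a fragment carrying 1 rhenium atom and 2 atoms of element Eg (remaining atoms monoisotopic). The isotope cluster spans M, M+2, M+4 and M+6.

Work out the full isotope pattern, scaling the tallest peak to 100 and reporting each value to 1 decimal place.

26.8 : 92.1 : 100.0 : 34.9

Rhenium pattern (n=1): 0.3740 : 0.6260
Element Eg pattern (n=2): 0.281961 : 0.498078 : 0.219961
Convolve the two distributions (both contribute in 2-u steps):
  M: 0.3740×0.281961 = 0.105453
  M+2: 0.3740×0.498078 + 0.6260×0.281961 = 0.362789
  M+4: 0.3740×0.219961 + 0.6260×0.498078 = 0.394062
  M+6: 0.6260×0.219961 = 0.137696
Scale to base peak (0.394062) = 100: 26.8 : 92.1 : 100.0 : 34.9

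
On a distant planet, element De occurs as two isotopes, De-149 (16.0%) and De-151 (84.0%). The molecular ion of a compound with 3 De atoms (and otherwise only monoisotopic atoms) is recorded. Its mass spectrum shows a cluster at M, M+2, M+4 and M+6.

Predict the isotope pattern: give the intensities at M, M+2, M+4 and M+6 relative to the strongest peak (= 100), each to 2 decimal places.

0.69 : 10.88 : 57.14 : 100.00

Each De atom is independently De-149 (p = 0.160) or De-151 (q = 0.840); the cluster is the binomial expansion (p + q)^3.
P(M) = 0.160^3 = 0.004096
P(M+2) = 3 × 0.160^2 × 0.840^1 = 0.064512
P(M+4) = 3 × 0.160^1 × 0.840^2 = 0.338688
P(M+6) = 0.840^3 = 0.592704
The M+6 peak is largest (0.592704); scaling to 100 gives 0.69 : 10.88 : 57.14 : 100.00.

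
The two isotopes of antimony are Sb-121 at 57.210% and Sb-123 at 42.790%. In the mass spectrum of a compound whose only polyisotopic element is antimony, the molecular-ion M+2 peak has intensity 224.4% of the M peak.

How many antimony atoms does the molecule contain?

For n independent Sb atoms, I(M+2)/I(M) = n · (abundance Sb-123) / (abundance Sb-121) = n · 0.42790/0.57210.
n = 2.244 × 0.57210/0.42790 = 3.00 ≈ 3

3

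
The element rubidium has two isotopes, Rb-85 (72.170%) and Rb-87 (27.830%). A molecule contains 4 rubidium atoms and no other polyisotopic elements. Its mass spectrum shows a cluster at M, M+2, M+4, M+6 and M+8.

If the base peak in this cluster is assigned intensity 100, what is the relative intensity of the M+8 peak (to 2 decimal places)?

Term probabilities: M 0.2713, M+2 0.4184, M+4 0.2420, M+6 0.0622, M+8 0.0060. Base peak = M+2.
P(M+2) = C(4,1) × 0.72170^3 × 0.27830^1 = 4 × 0.37589809 × 0.2783 = 0.418450 (base)
P(M+8) = C(4,4) × 0.72170^0 × 0.27830^4 = 1 × 1.0000 × 0.00599864 = 0.005999
Relative intensity = 0.005999 / 0.418450 × 100 = 1.43

1.43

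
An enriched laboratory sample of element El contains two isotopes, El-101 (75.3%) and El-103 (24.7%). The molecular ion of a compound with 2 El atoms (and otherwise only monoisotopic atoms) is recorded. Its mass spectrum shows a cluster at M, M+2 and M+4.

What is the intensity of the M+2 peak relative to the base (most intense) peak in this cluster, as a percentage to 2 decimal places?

Term probabilities: M 0.5670, M+2 0.3720, M+4 0.0610. Base peak = M.
P(M) = C(2,0) × 0.753^2 × 0.247^0 = 1 × 0.567009 × 1.0000 = 0.567009 (base)
P(M+2) = C(2,1) × 0.753^1 × 0.247^1 = 2 × 0.7530 × 0.2470 = 0.371982
Relative intensity = 0.371982 / 0.567009 × 100 = 65.60

65.60%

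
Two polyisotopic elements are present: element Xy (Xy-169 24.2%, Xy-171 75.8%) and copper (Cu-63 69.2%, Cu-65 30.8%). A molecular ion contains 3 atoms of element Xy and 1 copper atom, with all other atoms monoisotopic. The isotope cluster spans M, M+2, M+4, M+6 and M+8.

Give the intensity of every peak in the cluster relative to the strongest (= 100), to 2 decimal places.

Element Xy pattern (n=3): 0.01417249 : 0.13317454 : 0.41713346 : 0.43551951
Copper pattern (n=1): 0.6920 : 0.3080
Convolve the two distributions (both contribute in 2-u steps):
  M: 0.01417249×0.6920 = 0.009807
  M+2: 0.01417249×0.3080 + 0.13317454×0.6920 = 0.096522
  M+4: 0.13317454×0.3080 + 0.41713346×0.6920 = 0.329674
  M+6: 0.41713346×0.3080 + 0.43551951×0.6920 = 0.429857
  M+8: 0.43551951×0.3080 = 0.134140
Scale to base peak (0.429857) = 100: 2.28 : 22.45 : 76.69 : 100.00 : 31.21

2.28 : 22.45 : 76.69 : 100.00 : 31.21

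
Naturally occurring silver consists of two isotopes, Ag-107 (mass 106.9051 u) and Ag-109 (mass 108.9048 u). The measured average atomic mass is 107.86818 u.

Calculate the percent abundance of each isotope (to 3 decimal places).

Writing the weighted mean with unknown fraction x of Ag-107:
106.9051·x + 108.9048·(1 − x) = 107.86818
(106.9051 − 108.9048)·x = 107.86818 − 108.9048
x = -1.03662 / -1.9997 = 0.51839 → 51.839% Ag-107, 48.161% Ag-109.

Ag-107: 51.839%, Ag-109: 48.161%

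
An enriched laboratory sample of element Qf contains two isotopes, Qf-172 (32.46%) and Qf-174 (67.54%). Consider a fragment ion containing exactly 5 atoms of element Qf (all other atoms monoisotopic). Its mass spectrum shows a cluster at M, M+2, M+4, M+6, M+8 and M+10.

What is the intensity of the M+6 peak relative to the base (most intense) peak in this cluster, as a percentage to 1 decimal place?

Binomial terms of (0.3246 + 0.6754)^5: M 0.0036, M+2 0.0375, M+4 0.1560, M+6 0.3246, M+8 0.3377, M+10 0.1405 → M+8 is the base peak.
P(M+8) = C(5,4) × 0.3246^1 × 0.6754^4 = 5 × 0.3246 × 0.20808665 = 0.337725 (base)
P(M+6) = C(5,3) × 0.3246^2 × 0.6754^3 = 10 × 0.10536516 × 0.30809395 = 0.324624
Relative intensity = 0.324624 / 0.337725 × 100 = 96.1

96.1%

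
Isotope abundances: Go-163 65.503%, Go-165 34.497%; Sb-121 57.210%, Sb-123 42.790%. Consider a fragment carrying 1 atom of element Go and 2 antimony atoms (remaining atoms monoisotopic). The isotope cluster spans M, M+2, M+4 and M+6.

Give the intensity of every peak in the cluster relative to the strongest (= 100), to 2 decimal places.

Element Go pattern (n=1): 0.65503 : 0.34497
Antimony pattern (n=2): 0.32729841 : 0.48960318 : 0.18309841
Convolve the two distributions (both contribute in 2-u steps):
  M: 0.65503×0.32729841 = 0.214390
  M+2: 0.65503×0.48960318 + 0.34497×0.32729841 = 0.433613
  M+4: 0.65503×0.18309841 + 0.34497×0.48960318 = 0.288833
  M+6: 0.34497×0.18309841 = 0.063163
Scale to base peak (0.433613) = 100: 49.44 : 100.00 : 66.61 : 14.57

49.44 : 100.00 : 66.61 : 14.57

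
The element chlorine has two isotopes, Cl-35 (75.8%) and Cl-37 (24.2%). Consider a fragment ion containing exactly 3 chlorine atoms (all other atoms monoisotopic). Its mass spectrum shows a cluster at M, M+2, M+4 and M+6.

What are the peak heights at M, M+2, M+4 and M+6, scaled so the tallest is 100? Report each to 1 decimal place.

100.0 : 95.8 : 30.6 : 3.3

Each Cl atom is independently Cl-35 (p = 0.758) or Cl-37 (q = 0.242); the cluster is the binomial expansion (p + q)^3.
P(M) = 0.758^3 = 0.435520
P(M+2) = 3 × 0.758^2 × 0.242^1 = 0.417133
P(M+4) = 3 × 0.758^1 × 0.242^2 = 0.133175
P(M+6) = 0.242^3 = 0.014172
The M peak is largest (0.435520); scaling to 100 gives 100.0 : 95.8 : 30.6 : 3.3.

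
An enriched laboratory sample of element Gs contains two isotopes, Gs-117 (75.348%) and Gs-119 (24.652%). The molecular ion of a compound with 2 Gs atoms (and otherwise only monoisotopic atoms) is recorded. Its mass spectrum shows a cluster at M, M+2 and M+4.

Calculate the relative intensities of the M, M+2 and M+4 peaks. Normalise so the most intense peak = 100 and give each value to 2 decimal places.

Each Gs atom is independently Gs-117 (p = 0.75348) or Gs-119 (q = 0.24652); the cluster is the binomial expansion (p + q)^2.
P(M) = 0.75348^2 = 0.567732
P(M+2) = 2 × 0.75348^1 × 0.24652^1 = 0.371496
P(M+4) = 0.24652^2 = 0.060772
The M peak is largest (0.567732); scaling to 100 gives 100.00 : 65.44 : 10.70.

100.00 : 65.44 : 10.70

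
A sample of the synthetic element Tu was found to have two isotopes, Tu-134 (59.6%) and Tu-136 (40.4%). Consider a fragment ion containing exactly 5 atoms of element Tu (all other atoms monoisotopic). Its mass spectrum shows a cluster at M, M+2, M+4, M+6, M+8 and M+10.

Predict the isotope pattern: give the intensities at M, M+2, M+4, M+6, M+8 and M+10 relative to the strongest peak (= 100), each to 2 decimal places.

The 5 Tu atoms are independent, so intensities follow the terms of (0.596 + 0.404)^5.
P(M) = 0.596^5 = 0.075202
P(M+2) = 5 × 0.596^4 × 0.404^1 = 0.254880
P(M+4) = 10 × 0.596^3 × 0.404^2 = 0.345543
P(M+6) = 10 × 0.596^2 × 0.404^3 = 0.234227
P(M+8) = 5 × 0.596^1 × 0.404^4 = 0.079386
P(M+10) = 0.404^5 = 0.010762
The M+4 peak is largest (0.345543); scaling to 100 gives 21.76 : 73.76 : 100.00 : 67.79 : 22.97 : 3.11.

21.76 : 73.76 : 100.00 : 67.79 : 22.97 : 3.11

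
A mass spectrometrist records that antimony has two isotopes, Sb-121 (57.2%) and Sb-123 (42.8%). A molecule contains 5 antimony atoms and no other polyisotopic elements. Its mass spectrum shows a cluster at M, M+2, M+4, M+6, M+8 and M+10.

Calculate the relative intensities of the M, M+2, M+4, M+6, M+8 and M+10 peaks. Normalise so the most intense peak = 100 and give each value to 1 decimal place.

17.9 : 66.8 : 100.0 : 74.8 : 28.0 : 4.2

Each Sb atom is independently Sb-121 (p = 0.572) or Sb-123 (q = 0.428); the cluster is the binomial expansion (p + q)^5.
P(M) = 0.572^5 = 0.061232
P(M+2) = 5 × 0.572^4 × 0.428^1 = 0.229086
P(M+4) = 10 × 0.572^3 × 0.428^2 = 0.342827
P(M+6) = 10 × 0.572^2 × 0.428^3 = 0.256521
P(M+8) = 5 × 0.572^1 × 0.428^4 = 0.095971
P(M+10) = 0.428^5 = 0.014362
The M+4 peak is largest (0.342827); scaling to 100 gives 17.9 : 66.8 : 100.0 : 74.8 : 28.0 : 4.2.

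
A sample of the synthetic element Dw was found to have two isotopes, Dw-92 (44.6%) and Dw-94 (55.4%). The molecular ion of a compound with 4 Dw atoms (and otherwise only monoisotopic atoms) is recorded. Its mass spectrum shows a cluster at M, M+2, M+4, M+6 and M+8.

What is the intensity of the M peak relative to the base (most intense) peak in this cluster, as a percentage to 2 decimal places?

10.80%

Term probabilities: M 0.0396, M+2 0.1966, M+4 0.3663, M+6 0.3033, M+8 0.0942. Base peak = M+4.
P(M+4) = C(4,2) × 0.446^2 × 0.554^2 = 6 × 0.198916 × 0.306916 = 0.366303 (base)
P(M) = C(4,0) × 0.446^4 × 0.554^0 = 1 × 0.03956758 × 1.0000 = 0.039568
Relative intensity = 0.039568 / 0.366303 × 100 = 10.80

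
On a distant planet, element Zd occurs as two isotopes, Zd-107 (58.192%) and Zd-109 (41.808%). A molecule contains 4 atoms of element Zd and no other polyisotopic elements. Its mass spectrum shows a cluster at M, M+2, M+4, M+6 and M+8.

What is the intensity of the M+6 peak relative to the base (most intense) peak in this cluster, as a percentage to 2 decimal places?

Term probabilities: M 0.1147, M+2 0.3295, M+4 0.3551, M+6 0.1701, M+8 0.0306. Base peak = M+4.
P(M+4) = C(4,2) × 0.58192^2 × 0.41808^2 = 6 × 0.33863089 × 0.17479089 = 0.355138 (base)
P(M+6) = C(4,3) × 0.58192^1 × 0.41808^3 = 4 × 0.58192 × 0.07307657 = 0.170099
Relative intensity = 0.170099 / 0.355138 × 100 = 47.90

47.90%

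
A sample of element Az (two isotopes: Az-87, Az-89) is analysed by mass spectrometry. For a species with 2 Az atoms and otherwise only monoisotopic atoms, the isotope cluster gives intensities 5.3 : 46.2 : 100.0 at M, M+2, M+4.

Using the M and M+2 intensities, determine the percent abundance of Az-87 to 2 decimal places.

Let p = fractional abundance of Az-87. I(M+2)/I(M) = [C(2,1)·p^1·(1−p)] / p^2 = 2·(1−p)/p = 46.2/5.3 = 8.7170
(1−p)/p = 8.7170/2 = 4.3585  ⇒  p = 1/(1 + 4.3585) = 0.1866
Az-87: 18.66%, Az-89: 81.34%.

18.66%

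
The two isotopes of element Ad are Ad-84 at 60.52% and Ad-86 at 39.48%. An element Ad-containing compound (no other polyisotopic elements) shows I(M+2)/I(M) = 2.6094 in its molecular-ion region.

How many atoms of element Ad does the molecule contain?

4

For n independent Ad atoms, I(M+2)/I(M) = n · (abundance Ad-86) / (abundance Ad-84) = n · 0.3948/0.6052.
n = 2.6094 × 0.6052/0.3948 = 4.00 ≈ 4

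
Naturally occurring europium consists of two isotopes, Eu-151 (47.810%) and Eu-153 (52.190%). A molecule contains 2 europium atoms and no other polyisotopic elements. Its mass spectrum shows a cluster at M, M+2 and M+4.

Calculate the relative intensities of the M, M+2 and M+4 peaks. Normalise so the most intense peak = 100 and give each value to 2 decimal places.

The 2 Eu atoms are independent, so intensities follow the terms of (0.47810 + 0.52190)^2.
P(M) = 0.47810^2 = 0.228580
P(M+2) = 2 × 0.47810^1 × 0.52190^1 = 0.499041
P(M+4) = 0.52190^2 = 0.272380
The M+2 peak is largest (0.499041); scaling to 100 gives 45.80 : 100.00 : 54.58.

45.80 : 100.00 : 54.58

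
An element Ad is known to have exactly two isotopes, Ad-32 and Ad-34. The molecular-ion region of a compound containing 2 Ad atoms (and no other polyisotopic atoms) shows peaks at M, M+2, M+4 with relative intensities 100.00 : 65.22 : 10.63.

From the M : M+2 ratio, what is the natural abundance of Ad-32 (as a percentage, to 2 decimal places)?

75.41%

Write p for the Ad-32 fraction. I(M+2)/I(M) = [C(2,1)·p^1·(1−p)] / p^2 = 2·(1−p)/p = 65.22/100.00 = 0.6522
(1−p)/p = 0.6522/2 = 0.3261  ⇒  p = 1/(1 + 0.3261) = 0.7541
Ad-32: 75.41%, Ad-34: 24.59%.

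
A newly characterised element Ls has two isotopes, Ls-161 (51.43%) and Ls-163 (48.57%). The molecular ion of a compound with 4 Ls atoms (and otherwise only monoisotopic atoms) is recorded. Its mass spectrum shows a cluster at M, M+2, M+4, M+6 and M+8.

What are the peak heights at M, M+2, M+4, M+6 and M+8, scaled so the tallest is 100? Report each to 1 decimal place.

Each Ls atom is independently Ls-161 (p = 0.5143) or Ls-163 (q = 0.4857); the cluster is the binomial expansion (p + q)^4.
P(M) = 0.5143^4 = 0.069963
P(M+2) = 4 × 0.5143^3 × 0.4857^1 = 0.264288
P(M+4) = 6 × 0.5143^2 × 0.4857^2 = 0.374387
P(M+6) = 4 × 0.5143^1 × 0.4857^3 = 0.235712
P(M+8) = 0.4857^4 = 0.055651
The M+4 peak is largest (0.374387); scaling to 100 gives 18.7 : 70.6 : 100.0 : 63.0 : 14.9.

18.7 : 70.6 : 100.0 : 63.0 : 14.9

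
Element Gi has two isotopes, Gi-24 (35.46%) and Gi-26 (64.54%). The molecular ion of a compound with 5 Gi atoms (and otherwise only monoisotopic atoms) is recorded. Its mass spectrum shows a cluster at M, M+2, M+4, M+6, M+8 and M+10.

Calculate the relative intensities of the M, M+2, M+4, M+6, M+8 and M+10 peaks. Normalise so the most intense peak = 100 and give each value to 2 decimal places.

Expanding (0.3546 + 0.6454)^5:
P(M) = 0.3546^5 = 0.005607
P(M+2) = 5 × 0.3546^4 × 0.6454^1 = 0.051022
P(M+4) = 10 × 0.3546^3 × 0.6454^2 = 0.185727
P(M+6) = 10 × 0.3546^2 × 0.6454^3 = 0.338037
P(M+8) = 5 × 0.3546^1 × 0.6454^4 = 0.307627
P(M+10) = 0.6454^5 = 0.111981
The M+6 peak is largest (0.338037); scaling to 100 gives 1.66 : 15.09 : 54.94 : 100.00 : 91.00 : 33.13.

1.66 : 15.09 : 54.94 : 100.00 : 91.00 : 33.13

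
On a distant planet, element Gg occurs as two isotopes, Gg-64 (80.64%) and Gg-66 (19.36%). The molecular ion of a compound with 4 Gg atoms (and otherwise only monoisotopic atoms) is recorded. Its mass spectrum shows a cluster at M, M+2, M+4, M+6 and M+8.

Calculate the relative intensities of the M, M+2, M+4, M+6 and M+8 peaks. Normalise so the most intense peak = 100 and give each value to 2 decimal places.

Expanding (0.8064 + 0.1936)^4:
P(M) = 0.8064^4 = 0.422865
P(M+2) = 4 × 0.8064^3 × 0.1936^1 = 0.406085
P(M+4) = 6 × 0.8064^2 × 0.1936^2 = 0.146239
P(M+6) = 4 × 0.8064^1 × 0.1936^3 = 0.023406
P(M+8) = 0.1936^4 = 0.001405
The M peak is largest (0.422865); scaling to 100 gives 100.00 : 96.03 : 34.58 : 5.54 : 0.33.

100.00 : 96.03 : 34.58 : 5.54 : 0.33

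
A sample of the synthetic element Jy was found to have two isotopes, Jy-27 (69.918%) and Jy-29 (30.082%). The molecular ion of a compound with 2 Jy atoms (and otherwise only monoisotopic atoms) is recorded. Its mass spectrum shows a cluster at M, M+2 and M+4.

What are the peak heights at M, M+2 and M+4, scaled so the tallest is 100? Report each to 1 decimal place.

Each Jy atom is independently Jy-27 (p = 0.69918) or Jy-29 (q = 0.30082); the cluster is the binomial expansion (p + q)^2.
P(M) = 0.69918^2 = 0.488853
P(M+2) = 2 × 0.69918^1 × 0.30082^1 = 0.420655
P(M+4) = 0.30082^2 = 0.090493
The M peak is largest (0.488853); scaling to 100 gives 100.0 : 86.0 : 18.5.

100.0 : 86.0 : 18.5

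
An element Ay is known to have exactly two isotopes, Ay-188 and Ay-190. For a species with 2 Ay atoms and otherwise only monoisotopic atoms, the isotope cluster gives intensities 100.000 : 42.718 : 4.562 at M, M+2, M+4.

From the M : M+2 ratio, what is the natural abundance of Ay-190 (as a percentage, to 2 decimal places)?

If p is the fraction of Ay that is Ay-188, then I(M+2)/I(M) = [C(2,1)·p^1·(1−p)] / p^2 = 2·(1−p)/p = 42.718/100.000 = 0.4272
(1−p)/p = 0.4272/2 = 0.2136  ⇒  p = 1/(1 + 0.2136) = 0.8240
Ay-188: 82.40%, Ay-190: 17.60%.

17.60%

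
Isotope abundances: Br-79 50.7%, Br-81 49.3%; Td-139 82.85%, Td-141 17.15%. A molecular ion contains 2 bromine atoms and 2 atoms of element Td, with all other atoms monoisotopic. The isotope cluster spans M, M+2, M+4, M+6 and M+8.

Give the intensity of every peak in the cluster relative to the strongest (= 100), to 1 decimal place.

Bromine pattern (n=2): 0.257049 : 0.499902 : 0.243049
Element Td pattern (n=2): 0.68641225 : 0.2841755 : 0.02941225
Convolve the two distributions (both contribute in 2-u steps):
  M: 0.257049×0.68641225 = 0.176442
  M+2: 0.257049×0.2841755 + 0.499902×0.68641225 = 0.416186
  M+4: 0.257049×0.02941225 + 0.499902×0.2841755 + 0.243049×0.68641225 = 0.316452
  M+6: 0.499902×0.02941225 + 0.243049×0.2841755 = 0.083772
  M+8: 0.243049×0.02941225 = 0.007149
Scale to base peak (0.416186) = 100: 42.4 : 100.0 : 76.0 : 20.1 : 1.7

42.4 : 100.0 : 76.0 : 20.1 : 1.7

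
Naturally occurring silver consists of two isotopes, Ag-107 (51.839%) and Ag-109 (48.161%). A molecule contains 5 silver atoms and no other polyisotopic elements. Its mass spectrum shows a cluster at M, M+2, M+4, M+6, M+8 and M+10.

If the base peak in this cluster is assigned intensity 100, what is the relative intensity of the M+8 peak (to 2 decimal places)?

(0.51839 + 0.48161)^5 gives M 0.0374, M+2 0.1739, M+4 0.3231, M+6 0.3002, M+8 0.1394, M+10 0.0259; the largest is M+4.
P(M+4) = C(5,2) × 0.51839^3 × 0.48161^2 = 10 × 0.13930601 × 0.23194819 = 0.323118 (base)
P(M+8) = C(5,4) × 0.51839^1 × 0.48161^4 = 5 × 0.51839 × 0.05379996 = 0.139447
Relative intensity = 0.139447 / 0.323118 × 100 = 43.16

43.16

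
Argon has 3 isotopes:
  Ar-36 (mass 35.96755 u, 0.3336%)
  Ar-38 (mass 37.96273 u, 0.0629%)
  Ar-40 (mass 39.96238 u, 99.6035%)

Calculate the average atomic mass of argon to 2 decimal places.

Ar = Σ fᵢ·mᵢ = 0.003336 × 35.96755 + 0.000629 × 37.96273 + 0.996035 × 39.96238
= 0.119988 + 0.023879 + 39.803929 = 39.947796 u

39.95 u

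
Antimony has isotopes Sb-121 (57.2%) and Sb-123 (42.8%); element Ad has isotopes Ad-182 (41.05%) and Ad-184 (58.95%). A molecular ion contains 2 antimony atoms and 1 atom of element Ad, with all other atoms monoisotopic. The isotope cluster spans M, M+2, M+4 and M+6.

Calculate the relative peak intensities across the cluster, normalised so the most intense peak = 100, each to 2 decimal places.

Antimony pattern (n=2): 0.327184 : 0.489632 : 0.183184
Element Ad pattern (n=1): 0.4105 : 0.5895
Convolve the two distributions (both contribute in 2-u steps):
  M: 0.327184×0.4105 = 0.134309
  M+2: 0.327184×0.5895 + 0.489632×0.4105 = 0.393869
  M+4: 0.489632×0.5895 + 0.183184×0.4105 = 0.363835
  M+6: 0.183184×0.5895 = 0.107987
Scale to base peak (0.393869) = 100: 34.10 : 100.00 : 92.37 : 27.42

34.10 : 100.00 : 92.37 : 27.42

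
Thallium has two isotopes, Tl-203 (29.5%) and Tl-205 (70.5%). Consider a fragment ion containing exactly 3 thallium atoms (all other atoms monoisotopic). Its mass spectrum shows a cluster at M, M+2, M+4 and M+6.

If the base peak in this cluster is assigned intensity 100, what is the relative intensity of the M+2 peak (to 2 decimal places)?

Term probabilities: M 0.0257, M+2 0.1841, M+4 0.4399, M+6 0.3504. Base peak = M+4.
P(M+4) = C(3,2) × 0.295^1 × 0.705^2 = 3 × 0.2950 × 0.497025 = 0.439867 (base)
P(M+2) = C(3,1) × 0.295^2 × 0.705^1 = 3 × 0.087025 × 0.7050 = 0.184058
Relative intensity = 0.184058 / 0.439867 × 100 = 41.84

41.84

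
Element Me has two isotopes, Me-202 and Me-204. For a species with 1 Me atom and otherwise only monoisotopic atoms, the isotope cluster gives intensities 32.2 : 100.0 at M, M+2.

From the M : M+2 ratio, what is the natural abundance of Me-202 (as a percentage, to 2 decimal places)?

Write p for the Me-202 fraction. I(M+2)/I(M) = [C(1,1)·p^0·(1−p)] / p^1 = 1·(1−p)/p = 100.0/32.2 = 3.1056
(1−p)/p = 3.1056/1 = 3.1056  ⇒  p = 1/(1 + 3.1056) = 0.2436
Me-202: 24.36%, Me-204: 75.64%.

24.36%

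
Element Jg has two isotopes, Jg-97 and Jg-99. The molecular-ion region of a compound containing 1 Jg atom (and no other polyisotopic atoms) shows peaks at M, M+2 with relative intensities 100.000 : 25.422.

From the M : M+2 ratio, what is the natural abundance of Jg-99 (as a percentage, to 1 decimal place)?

20.3%

Let p = fractional abundance of Jg-97. I(M+2)/I(M) = [C(1,1)·p^0·(1−p)] / p^1 = 1·(1−p)/p = 25.422/100.000 = 0.2542
(1−p)/p = 0.2542/1 = 0.2542  ⇒  p = 1/(1 + 0.2542) = 0.7973
Jg-97: 79.7%, Jg-99: 20.3%.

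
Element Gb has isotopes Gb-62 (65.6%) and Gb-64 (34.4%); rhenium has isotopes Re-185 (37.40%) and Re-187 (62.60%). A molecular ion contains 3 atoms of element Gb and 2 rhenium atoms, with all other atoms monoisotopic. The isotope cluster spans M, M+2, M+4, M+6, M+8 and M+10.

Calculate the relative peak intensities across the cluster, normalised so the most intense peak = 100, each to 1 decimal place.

11.2 : 55.3 : 100.0 : 82.2 : 31.4 : 4.5

Element Gb pattern (n=3): 0.28230042 : 0.44410675 : 0.23288525 : 0.04070758
Rhenium pattern (n=2): 0.139876 : 0.468248 : 0.391876
Convolve the two distributions (both contribute in 2-u steps):
  M: 0.28230042×0.139876 = 0.039487
  M+2: 0.28230042×0.468248 + 0.44410675×0.139876 = 0.194306
  M+4: 0.28230042×0.391876 + 0.44410675×0.468248 + 0.23288525×0.139876 = 0.351154
  M+6: 0.44410675×0.391876 + 0.23288525×0.468248 + 0.04070758×0.139876 = 0.288777
  M+8: 0.23288525×0.391876 + 0.04070758×0.468248 = 0.110323
  M+10: 0.04070758×0.391876 = 0.015952
Scale to base peak (0.351154) = 100: 11.2 : 55.3 : 100.0 : 82.2 : 31.4 : 4.5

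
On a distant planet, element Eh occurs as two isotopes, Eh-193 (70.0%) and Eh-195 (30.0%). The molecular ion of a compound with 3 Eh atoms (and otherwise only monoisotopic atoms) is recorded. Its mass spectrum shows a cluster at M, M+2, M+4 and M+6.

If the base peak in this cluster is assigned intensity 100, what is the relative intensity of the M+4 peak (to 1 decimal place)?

Binomial terms of (0.700 + 0.300)^3: M 0.3430, M+2 0.4410, M+4 0.1890, M+6 0.0270 → M+2 is the base peak.
P(M+2) = C(3,1) × 0.700^2 × 0.300^1 = 3 × 0.4900 × 0.3000 = 0.441000 (base)
P(M+4) = C(3,2) × 0.700^1 × 0.300^2 = 3 × 0.7000 × 0.0900 = 0.189000
Relative intensity = 0.189000 / 0.441000 × 100 = 42.9

42.9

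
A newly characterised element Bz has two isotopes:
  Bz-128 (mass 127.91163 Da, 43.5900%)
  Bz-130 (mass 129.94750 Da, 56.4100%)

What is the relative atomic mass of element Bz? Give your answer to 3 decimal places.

Ar = Σ fᵢ·mᵢ = 0.435900 × 127.91163 + 0.564100 × 129.94750
= 55.756680 + 73.303385 = 129.060065 Da

129.060 Da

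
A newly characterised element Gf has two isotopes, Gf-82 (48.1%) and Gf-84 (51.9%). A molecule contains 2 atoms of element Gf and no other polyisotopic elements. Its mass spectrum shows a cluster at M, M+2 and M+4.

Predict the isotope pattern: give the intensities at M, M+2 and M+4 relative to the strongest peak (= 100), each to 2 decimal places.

46.34 : 100.00 : 53.95

The 2 Gf atoms are independent, so intensities follow the terms of (0.481 + 0.519)^2.
P(M) = 0.481^2 = 0.231361
P(M+2) = 2 × 0.481^1 × 0.519^1 = 0.499278
P(M+4) = 0.519^2 = 0.269361
The M+2 peak is largest (0.499278); scaling to 100 gives 46.34 : 100.00 : 53.95.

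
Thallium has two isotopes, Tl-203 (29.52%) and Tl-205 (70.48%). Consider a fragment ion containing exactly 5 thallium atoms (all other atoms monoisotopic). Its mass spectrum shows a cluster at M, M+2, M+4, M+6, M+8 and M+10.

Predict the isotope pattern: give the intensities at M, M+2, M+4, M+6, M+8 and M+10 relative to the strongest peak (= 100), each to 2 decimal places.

Each Tl atom is independently Tl-203 (p = 0.2952) or Tl-205 (q = 0.7048); the cluster is the binomial expansion (p + q)^5.
P(M) = 0.2952^5 = 0.002242
P(M+2) = 5 × 0.2952^4 × 0.7048^1 = 0.026761
P(M+4) = 10 × 0.2952^3 × 0.7048^2 = 0.127785
P(M+6) = 10 × 0.2952^2 × 0.7048^3 = 0.305092
P(M+8) = 5 × 0.2952^1 × 0.7048^4 = 0.364208
P(M+10) = 0.7048^5 = 0.173912
The M+8 peak is largest (0.364208); scaling to 100 gives 0.62 : 7.35 : 35.09 : 83.77 : 100.00 : 47.75.

0.62 : 7.35 : 35.09 : 83.77 : 100.00 : 47.75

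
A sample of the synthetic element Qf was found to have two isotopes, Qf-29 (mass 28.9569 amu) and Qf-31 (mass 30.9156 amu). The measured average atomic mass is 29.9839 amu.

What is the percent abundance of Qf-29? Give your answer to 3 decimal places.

With x = fraction of Qf-29 (so Qf-31 is 1 − x):
28.9569·x + 30.9156·(1 − x) = 29.9839
(28.9569 − 30.9156)·x = 29.9839 − 30.9156
x = -0.9317 / -1.9587 = 0.47567 → 47.567% Qf-29, 52.433% Qf-31.

47.567%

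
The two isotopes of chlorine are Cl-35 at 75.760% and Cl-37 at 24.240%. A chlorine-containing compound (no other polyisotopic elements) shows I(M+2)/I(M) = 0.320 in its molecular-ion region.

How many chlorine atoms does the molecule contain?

The M+2/M ratio from n Cl atoms is n · q/p = n · 0.24240/0.75760.
n = 0.320 × 0.75760/0.24240 = 1.00 ≈ 1

1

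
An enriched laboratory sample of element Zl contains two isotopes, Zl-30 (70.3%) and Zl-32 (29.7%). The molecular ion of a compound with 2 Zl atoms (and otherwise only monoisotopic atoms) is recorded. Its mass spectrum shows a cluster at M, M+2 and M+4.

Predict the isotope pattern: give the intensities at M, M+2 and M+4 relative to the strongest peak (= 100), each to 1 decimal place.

100.0 : 84.5 : 17.8

Each Zl atom is independently Zl-30 (p = 0.703) or Zl-32 (q = 0.297); the cluster is the binomial expansion (p + q)^2.
P(M) = 0.703^2 = 0.494209
P(M+2) = 2 × 0.703^1 × 0.297^1 = 0.417582
P(M+4) = 0.297^2 = 0.088209
The M peak is largest (0.494209); scaling to 100 gives 100.0 : 84.5 : 17.8.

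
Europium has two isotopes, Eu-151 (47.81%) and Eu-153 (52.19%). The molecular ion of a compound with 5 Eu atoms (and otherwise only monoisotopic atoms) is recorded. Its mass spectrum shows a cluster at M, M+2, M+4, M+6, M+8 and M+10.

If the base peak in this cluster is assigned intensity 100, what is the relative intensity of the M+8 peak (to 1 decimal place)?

54.6

Binomial terms of (0.4781 + 0.5219)^5: M 0.0250, M+2 0.1363, M+4 0.2977, M+6 0.3249, M+8 0.1774, M+10 0.0387 → M+6 is the base peak.
P(M+6) = C(5,3) × 0.4781^2 × 0.5219^3 = 10 × 0.22857961 × 0.14215492 = 0.324937 (base)
P(M+8) = C(5,4) × 0.4781^1 × 0.5219^4 = 5 × 0.4781 × 0.07419065 = 0.177353
Relative intensity = 0.177353 / 0.324937 × 100 = 54.6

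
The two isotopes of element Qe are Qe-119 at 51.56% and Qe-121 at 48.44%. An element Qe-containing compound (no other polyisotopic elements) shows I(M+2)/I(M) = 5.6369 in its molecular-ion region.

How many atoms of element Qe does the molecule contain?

With n Qe atoms, P(M+2)/P(M) = C(n,1)·p^(n−1)q / p^n = n·q/p = n · 0.4844/0.5156.
n = 5.6369 × 0.5156/0.4844 = 6.00 ≈ 6

6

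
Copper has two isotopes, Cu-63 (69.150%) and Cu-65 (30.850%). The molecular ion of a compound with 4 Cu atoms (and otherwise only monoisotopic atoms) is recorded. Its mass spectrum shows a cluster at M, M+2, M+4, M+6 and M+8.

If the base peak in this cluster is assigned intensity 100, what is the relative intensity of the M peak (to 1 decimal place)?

56.0

(0.69150 + 0.30850)^4 gives M 0.2286, M+2 0.4080, M+4 0.2731, M+6 0.0812, M+8 0.0091; the largest is M+2.
P(M+2) = C(4,1) × 0.69150^3 × 0.30850^1 = 4 × 0.33065611 × 0.3085 = 0.408030 (base)
P(M) = C(4,0) × 0.69150^4 × 0.30850^0 = 1 × 0.2286487 × 1.0000 = 0.228649
Relative intensity = 0.228649 / 0.408030 × 100 = 56.0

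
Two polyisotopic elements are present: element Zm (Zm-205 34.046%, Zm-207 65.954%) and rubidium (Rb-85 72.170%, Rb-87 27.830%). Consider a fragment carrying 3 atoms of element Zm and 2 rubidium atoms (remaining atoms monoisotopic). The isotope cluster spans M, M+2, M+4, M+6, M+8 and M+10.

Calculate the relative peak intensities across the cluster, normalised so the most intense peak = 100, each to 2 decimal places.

5.95 : 39.14 : 94.48 : 100.00 : 43.30 : 6.43

Element Zm pattern (n=3): 0.03946374 : 0.2293478 : 0.44429316 : 0.28689529
Rubidium pattern (n=2): 0.52085089 : 0.40169822 : 0.07745089
Convolve the two distributions (both contribute in 2-u steps):
  M: 0.03946374×0.52085089 = 0.020555
  M+2: 0.03946374×0.40169822 + 0.2293478×0.52085089 = 0.135309
  M+4: 0.03946374×0.07745089 + 0.2293478×0.40169822 + 0.44429316×0.52085089 = 0.326596
  M+6: 0.2293478×0.07745089 + 0.44429316×0.40169822 + 0.28689529×0.52085089 = 0.345665
  M+8: 0.44429316×0.07745089 + 0.28689529×0.40169822 = 0.149656
  M+10: 0.28689529×0.07745089 = 0.022220
Scale to base peak (0.345665) = 100: 5.95 : 39.14 : 94.48 : 100.00 : 43.30 : 6.43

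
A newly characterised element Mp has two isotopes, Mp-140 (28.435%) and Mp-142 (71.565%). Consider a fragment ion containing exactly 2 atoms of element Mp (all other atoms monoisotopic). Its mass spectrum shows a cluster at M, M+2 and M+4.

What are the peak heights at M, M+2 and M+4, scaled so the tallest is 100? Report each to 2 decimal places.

Each Mp atom is independently Mp-140 (p = 0.28435) or Mp-142 (q = 0.71565); the cluster is the binomial expansion (p + q)^2.
P(M) = 0.28435^2 = 0.080855
P(M+2) = 2 × 0.28435^1 × 0.71565^1 = 0.406990
P(M+4) = 0.71565^2 = 0.512155
The M+4 peak is largest (0.512155); scaling to 100 gives 15.79 : 79.47 : 100.00.

15.79 : 79.47 : 100.00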